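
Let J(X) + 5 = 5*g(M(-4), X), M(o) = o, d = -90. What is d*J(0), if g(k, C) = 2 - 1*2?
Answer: 450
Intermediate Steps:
g(k, C) = 0 (g(k, C) = 2 - 2 = 0)
J(X) = -5 (J(X) = -5 + 5*0 = -5 + 0 = -5)
d*J(0) = -90*(-5) = 450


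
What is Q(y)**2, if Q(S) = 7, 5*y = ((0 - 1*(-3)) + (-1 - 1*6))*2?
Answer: 49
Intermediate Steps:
y = -8/5 (y = (((0 - 1*(-3)) + (-1 - 1*6))*2)/5 = (((0 + 3) + (-1 - 6))*2)/5 = ((3 - 7)*2)/5 = (-4*2)/5 = (1/5)*(-8) = -8/5 ≈ -1.6000)
Q(y)**2 = 7**2 = 49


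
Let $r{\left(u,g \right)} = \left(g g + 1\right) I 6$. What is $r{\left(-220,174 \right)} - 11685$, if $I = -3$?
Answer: $-556671$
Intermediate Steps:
$r{\left(u,g \right)} = -18 - 18 g^{2}$ ($r{\left(u,g \right)} = \left(g g + 1\right) \left(-3\right) 6 = \left(g^{2} + 1\right) \left(-3\right) 6 = \left(1 + g^{2}\right) \left(-3\right) 6 = \left(-3 - 3 g^{2}\right) 6 = -18 - 18 g^{2}$)
$r{\left(-220,174 \right)} - 11685 = \left(-18 - 18 \cdot 174^{2}\right) - 11685 = \left(-18 - 544968\right) - 11685 = -544986 - 11685 = -556671$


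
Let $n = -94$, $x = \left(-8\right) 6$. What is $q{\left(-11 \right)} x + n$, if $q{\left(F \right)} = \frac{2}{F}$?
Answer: $- \frac{938}{11} \approx -85.273$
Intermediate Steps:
$x = -48$
$q{\left(-11 \right)} x + n = \frac{2}{-11} \left(-48\right) - 94 = 2 \left(- \frac{1}{11}\right) \left(-48\right) - 94 = \left(- \frac{2}{11}\right) \left(-48\right) - 94 = \frac{96}{11} - 94 = - \frac{938}{11}$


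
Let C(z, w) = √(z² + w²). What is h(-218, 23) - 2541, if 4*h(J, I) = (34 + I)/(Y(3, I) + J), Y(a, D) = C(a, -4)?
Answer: -721663/284 ≈ -2541.1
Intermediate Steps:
C(z, w) = √(w² + z²)
Y(a, D) = √(16 + a²) (Y(a, D) = √((-4)² + a²) = √(16 + a²))
h(J, I) = (34 + I)/(4*(5 + J)) (h(J, I) = ((34 + I)/(√(16 + 3²) + J))/4 = ((34 + I)/(√(16 + 9) + J))/4 = ((34 + I)/(√25 + J))/4 = ((34 + I)/(5 + J))/4 = (34 + I)/(4*(5 + J)))
h(-218, 23) - 2541 = (34 + 23)/(4*(5 - 218)) - 2541 = (¼)*57/(-213) - 2541 = (¼)*(-1/213)*57 - 2541 = -19/284 - 2541 = -721663/284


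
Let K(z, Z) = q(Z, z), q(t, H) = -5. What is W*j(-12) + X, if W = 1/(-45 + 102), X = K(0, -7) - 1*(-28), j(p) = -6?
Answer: 435/19 ≈ 22.895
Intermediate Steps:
K(z, Z) = -5
X = 23 (X = -5 - 1*(-28) = -5 + 28 = 23)
W = 1/57 ≈ 0.017544
W*j(-12) + X = (1/57)*(-6) + 23 = -2/19 + 23 = 435/19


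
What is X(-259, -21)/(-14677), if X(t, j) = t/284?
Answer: 259/4168268 ≈ 6.2136e-5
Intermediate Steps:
X(t, j) = t/284 (X(t, j) = t*(1/284) = t/284)
X(-259, -21)/(-14677) = ((1/284)*(-259))/(-14677) = -259/284*(-1/14677) = 259/4168268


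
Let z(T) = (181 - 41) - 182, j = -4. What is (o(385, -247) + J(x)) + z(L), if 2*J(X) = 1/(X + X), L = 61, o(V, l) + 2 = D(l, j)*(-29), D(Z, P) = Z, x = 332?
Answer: 9454033/1328 ≈ 7119.0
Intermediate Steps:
o(V, l) = -2 - 29*l (o(V, l) = -2 + l*(-29) = -2 - 29*l)
z(T) = -42 (z(T) = 140 - 182 = -42)
J(X) = 1/(4*X) (J(X) = 1/(2*(X + X)) = 1/(2*((2*X))) = (1/(2*X))/2 = 1/(4*X))
(o(385, -247) + J(x)) + z(L) = ((-2 - 29*(-247)) + (¼)/332) - 42 = ((-2 + 7163) + (¼)*(1/332)) - 42 = (7161 + 1/1328) - 42 = 9509809/1328 - 42 = 9454033/1328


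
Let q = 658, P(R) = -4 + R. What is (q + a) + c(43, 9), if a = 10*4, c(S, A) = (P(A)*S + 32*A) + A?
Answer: 1210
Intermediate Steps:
c(S, A) = 33*A + S*(-4 + A) (c(S, A) = ((-4 + A)*S + 32*A) + A = (S*(-4 + A) + 32*A) + A = (32*A + S*(-4 + A)) + A = 33*A + S*(-4 + A))
a = 40
(q + a) + c(43, 9) = (658 + 40) + (33*9 + 43*(-4 + 9)) = 698 + (297 + 43*5) = 698 + (297 + 215) = 698 + 512 = 1210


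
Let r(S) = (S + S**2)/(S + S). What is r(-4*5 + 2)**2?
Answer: 289/4 ≈ 72.250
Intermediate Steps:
r(S) = (S + S**2)/(2*S) (r(S) = (S + S**2)/((2*S)) = (S + S**2)*(1/(2*S)) = (S + S**2)/(2*S))
r(-4*5 + 2)**2 = (1/2 + (-4*5 + 2)/2)**2 = (1/2 + (-20 + 2)/2)**2 = (1/2 + (1/2)*(-18))**2 = (1/2 - 9)**2 = (-17/2)**2 = 289/4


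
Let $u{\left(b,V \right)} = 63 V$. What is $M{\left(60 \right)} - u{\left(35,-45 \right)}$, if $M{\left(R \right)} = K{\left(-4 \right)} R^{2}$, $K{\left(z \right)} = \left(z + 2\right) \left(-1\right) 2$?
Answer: $17235$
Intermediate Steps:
$K{\left(z \right)} = -4 - 2 z$ ($K{\left(z \right)} = \left(2 + z\right) \left(-1\right) 2 = \left(-2 - z\right) 2 = -4 - 2 z$)
$M{\left(R \right)} = 4 R^{2}$ ($M{\left(R \right)} = \left(-4 - -8\right) R^{2} = \left(-4 + 8\right) R^{2} = 4 R^{2}$)
$M{\left(60 \right)} - u{\left(35,-45 \right)} = 4 \cdot 60^{2} - 63 \left(-45\right) = 4 \cdot 3600 - -2835 = 14400 + 2835 = 17235$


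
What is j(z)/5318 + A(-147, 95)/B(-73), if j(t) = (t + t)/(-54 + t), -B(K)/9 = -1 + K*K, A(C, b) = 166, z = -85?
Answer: -28638923/8861553576 ≈ -0.0032318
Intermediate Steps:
B(K) = 9 - 9*K**2 (B(K) = -9*(-1 + K*K) = -9*(-1 + K**2) = 9 - 9*K**2)
j(t) = 2*t/(-54 + t) (j(t) = (2*t)/(-54 + t) = 2*t/(-54 + t))
j(z)/5318 + A(-147, 95)/B(-73) = (2*(-85)/(-54 - 85))/5318 + 166/(9 - 9*(-73)**2) = (2*(-85)/(-139))*(1/5318) + 166/(9 - 9*5329) = (2*(-85)*(-1/139))*(1/5318) + 166/(9 - 47961) = (170/139)*(1/5318) + 166/(-47952) = 85/369601 + 166*(-1/47952) = 85/369601 - 83/23976 = -28638923/8861553576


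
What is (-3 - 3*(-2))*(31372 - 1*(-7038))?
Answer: 115230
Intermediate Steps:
(-3 - 3*(-2))*(31372 - 1*(-7038)) = (-3 + 6)*(31372 + 7038) = 3*38410 = 115230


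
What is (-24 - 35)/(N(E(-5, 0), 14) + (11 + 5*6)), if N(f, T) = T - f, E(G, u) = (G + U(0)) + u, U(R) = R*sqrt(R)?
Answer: -59/60 ≈ -0.98333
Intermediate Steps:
U(R) = R**(3/2)
E(G, u) = G + u (E(G, u) = (G + 0**(3/2)) + u = (G + 0) + u = G + u)
(-24 - 35)/(N(E(-5, 0), 14) + (11 + 5*6)) = (-24 - 35)/((14 - (-5 + 0)) + (11 + 5*6)) = -59/((14 - 1*(-5)) + (11 + 30)) = -59/((14 + 5) + 41) = -59/(19 + 41) = -59/60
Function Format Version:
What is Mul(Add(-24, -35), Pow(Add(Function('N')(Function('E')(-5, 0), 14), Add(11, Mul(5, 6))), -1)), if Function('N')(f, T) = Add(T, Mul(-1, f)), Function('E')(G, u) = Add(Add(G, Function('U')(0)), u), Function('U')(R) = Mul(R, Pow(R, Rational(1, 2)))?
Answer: Rational(-59, 60) ≈ -0.98333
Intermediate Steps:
Function('U')(R) = Pow(R, Rational(3, 2))
Function('E')(G, u) = Add(G, u) (Function('E')(G, u) = Add(Add(G, Pow(0, Rational(3, 2))), u) = Add(Add(G, 0), u) = Add(G, u))
Mul(Add(-24, -35), Pow(Add(Function('N')(Function('E')(-5, 0), 14), Add(11, Mul(5, 6))), -1)) = Mul(Add(-24, -35), Pow(Add(Add(14, Mul(-1, Add(-5, 0))), Add(11, Mul(5, 6))), -1)) = Mul(-59, Pow(Add(Add(14, Mul(-1, -5)), Add(11, 30)), -1)) = Mul(-59, Pow(Add(Add(14, 5), 41), -1)) = Mul(-59, Pow(Add(19, 41), -1)) = Mul(-59, Pow(60, -1)) = Mul(-59, Rational(1, 60)) = Rational(-59, 60)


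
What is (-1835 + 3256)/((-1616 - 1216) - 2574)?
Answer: -1421/5406 ≈ -0.26286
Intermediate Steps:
(-1835 + 3256)/((-1616 - 1216) - 2574) = 1421/(-2832 - 2574) = 1421/(-5406) = 1421*(-1/5406) = -1421/5406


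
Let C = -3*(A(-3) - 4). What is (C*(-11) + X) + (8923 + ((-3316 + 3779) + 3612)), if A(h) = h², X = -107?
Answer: 13056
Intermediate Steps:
C = -15 (C = -3*((-3)² - 4) = -3*(9 - 4) = -3*5 = -15)
(C*(-11) + X) + (8923 + ((-3316 + 3779) + 3612)) = (-15*(-11) - 107) + (8923 + ((-3316 + 3779) + 3612)) = (165 - 107) + (8923 + (463 + 3612)) = 58 + (8923 + 4075) = 58 + 12998 = 13056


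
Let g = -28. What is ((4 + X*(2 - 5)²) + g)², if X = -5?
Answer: 4761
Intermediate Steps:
((4 + X*(2 - 5)²) + g)² = ((4 - 5*(2 - 5)²) - 28)² = ((4 - 5*(-3)²) - 28)² = ((4 - 5*9) - 28)² = ((4 - 45) - 28)² = (-41 - 28)² = (-69)² = 4761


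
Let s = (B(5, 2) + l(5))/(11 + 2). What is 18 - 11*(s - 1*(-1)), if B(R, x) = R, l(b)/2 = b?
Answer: -74/13 ≈ -5.6923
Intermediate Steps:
l(b) = 2*b
s = 15/13 (s = (5 + 2*5)/(11 + 2) = (5 + 10)/13 = 15*(1/13) = 15/13 ≈ 1.1538)
18 - 11*(s - 1*(-1)) = 18 - 11*(15/13 - 1*(-1)) = 18 - 11*(15/13 + 1) = 18 - 11*28/13 = 18 - 308/13 = -74/13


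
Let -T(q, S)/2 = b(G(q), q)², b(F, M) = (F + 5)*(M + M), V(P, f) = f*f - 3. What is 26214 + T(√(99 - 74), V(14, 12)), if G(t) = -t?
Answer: 26214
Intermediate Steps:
V(P, f) = -3 + f² (V(P, f) = f² - 3 = -3 + f²)
b(F, M) = 2*M*(5 + F) (b(F, M) = (5 + F)*(2*M) = 2*M*(5 + F))
T(q, S) = -8*q²*(5 - q)² (T(q, S) = -2*4*q²*(5 - q)² = -8*q²*(5 - q)²)
26214 + T(√(99 - 74), V(14, 12)) = 26214 - 8*(√(99 - 74))²*(-5 + √(99 - 74))² = 26214 - 8*(√25)²*(-5 + √25)² = 26214 - 8*5²*(-5 + 5)² = 26214 - 8*25*0² = 26214 - 8*25*0 = 26214 + 0 = 26214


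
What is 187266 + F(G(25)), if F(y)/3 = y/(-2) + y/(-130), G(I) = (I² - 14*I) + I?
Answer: 2428518/13 ≈ 1.8681e+5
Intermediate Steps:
G(I) = I² - 13*I
F(y) = -99*y/65 (F(y) = 3*(y/(-2) + y/(-130)) = 3*(y*(-½) + y*(-1/130)) = 3*(-y/2 - y/130) = 3*(-33*y/65) = -99*y/65)
187266 + F(G(25)) = 187266 - 495*(-13 + 25)/13 = 187266 - 495*12/13 = 187266 - 99/65*300 = 187266 - 5940/13 = 2428518/13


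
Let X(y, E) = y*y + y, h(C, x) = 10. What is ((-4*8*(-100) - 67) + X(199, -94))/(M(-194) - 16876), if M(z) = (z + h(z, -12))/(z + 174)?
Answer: -214665/84334 ≈ -2.5454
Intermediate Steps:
M(z) = (10 + z)/(174 + z) (M(z) = (z + 10)/(z + 174) = (10 + z)/(174 + z))
X(y, E) = y + y² (X(y, E) = y² + y = y + y²)
((-4*8*(-100) - 67) + X(199, -94))/(M(-194) - 16876) = ((-4*8*(-100) - 67) + 199*(1 + 199))/((10 - 194)/(174 - 194) - 16876) = ((-32*(-100) - 67) + 199*200)/(-184/(-20) - 16876) = ((3200 - 67) + 39800)/(-1/20*(-184) - 16876) = (3133 + 39800)/(46/5 - 16876) = 42933/(-84334/5) = 42933*(-5/84334) = -214665/84334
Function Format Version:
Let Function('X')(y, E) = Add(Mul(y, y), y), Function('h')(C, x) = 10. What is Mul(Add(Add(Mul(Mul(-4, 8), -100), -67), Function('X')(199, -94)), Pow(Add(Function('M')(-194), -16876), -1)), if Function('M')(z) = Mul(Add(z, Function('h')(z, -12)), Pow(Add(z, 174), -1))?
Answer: Rational(-214665, 84334) ≈ -2.5454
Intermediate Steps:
Function('M')(z) = Mul(Pow(Add(174, z), -1), Add(10, z)) (Function('M')(z) = Mul(Add(z, 10), Pow(Add(z, 174), -1)) = Mul(Add(10, z), Pow(Add(174, z), -1)) = Mul(Pow(Add(174, z), -1), Add(10, z)))
Function('X')(y, E) = Add(y, Pow(y, 2)) (Function('X')(y, E) = Add(Pow(y, 2), y) = Add(y, Pow(y, 2)))
Mul(Add(Add(Mul(Mul(-4, 8), -100), -67), Function('X')(199, -94)), Pow(Add(Function('M')(-194), -16876), -1)) = Mul(Add(Add(Mul(Mul(-4, 8), -100), -67), Mul(199, Add(1, 199))), Pow(Add(Mul(Pow(Add(174, -194), -1), Add(10, -194)), -16876), -1)) = Mul(Add(Add(Mul(-32, -100), -67), Mul(199, 200)), Pow(Add(Mul(Pow(-20, -1), -184), -16876), -1)) = Mul(Add(Add(3200, -67), 39800), Pow(Add(Mul(Rational(-1, 20), -184), -16876), -1)) = Mul(Add(3133, 39800), Pow(Add(Rational(46, 5), -16876), -1)) = Mul(42933, Pow(Rational(-84334, 5), -1)) = Mul(42933, Rational(-5, 84334)) = Rational(-214665, 84334)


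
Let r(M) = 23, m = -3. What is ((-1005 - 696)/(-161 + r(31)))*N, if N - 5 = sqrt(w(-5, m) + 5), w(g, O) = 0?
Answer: 2835/46 + 567*sqrt(5)/46 ≈ 89.192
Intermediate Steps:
N = 5 + sqrt(5) (N = 5 + sqrt(0 + 5) = 5 + sqrt(5) ≈ 7.2361)
((-1005 - 696)/(-161 + r(31)))*N = ((-1005 - 696)/(-161 + 23))*(5 + sqrt(5)) = (-1701/(-138))*(5 + sqrt(5)) = (-1701*(-1/138))*(5 + sqrt(5)) = 567*(5 + sqrt(5))/46 = 2835/46 + 567*sqrt(5)/46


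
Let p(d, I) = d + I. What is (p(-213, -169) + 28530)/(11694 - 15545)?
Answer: -28148/3851 ≈ -7.3093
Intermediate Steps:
p(d, I) = I + d
(p(-213, -169) + 28530)/(11694 - 15545) = ((-169 - 213) + 28530)/(11694 - 15545) = (-382 + 28530)/(-3851) = 28148*(-1/3851) = -28148/3851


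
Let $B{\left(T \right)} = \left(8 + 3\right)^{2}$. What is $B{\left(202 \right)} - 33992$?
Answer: $-33871$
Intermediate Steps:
$B{\left(T \right)} = 121$ ($B{\left(T \right)} = 11^{2} = 121$)
$B{\left(202 \right)} - 33992 = 121 - 33992 = -33871$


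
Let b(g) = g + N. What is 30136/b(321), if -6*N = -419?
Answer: 180816/2345 ≈ 77.107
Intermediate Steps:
N = 419/6 (N = -1/6*(-419) = 419/6 ≈ 69.833)
b(g) = 419/6 + g (b(g) = g + 419/6 = 419/6 + g)
30136/b(321) = 30136/(419/6 + 321) = 30136/(2345/6) = 30136*(6/2345) = 180816/2345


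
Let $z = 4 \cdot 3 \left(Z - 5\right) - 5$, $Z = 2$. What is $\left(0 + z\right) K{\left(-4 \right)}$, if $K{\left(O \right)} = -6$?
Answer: $246$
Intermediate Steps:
$z = -41$ ($z = 4 \cdot 3 \left(2 - 5\right) - 5 = 4 \cdot 3 \left(-3\right) - 5 = 4 \left(-9\right) - 5 = -36 - 5 = -41$)
$\left(0 + z\right) K{\left(-4 \right)} = \left(0 - 41\right) \left(-6\right) = \left(-41\right) \left(-6\right) = 246$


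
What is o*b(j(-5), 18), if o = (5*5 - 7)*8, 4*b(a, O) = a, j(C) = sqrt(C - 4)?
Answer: 108*I ≈ 108.0*I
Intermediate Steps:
j(C) = sqrt(-4 + C)
b(a, O) = a/4
o = 144 (o = (25 - 7)*8 = 18*8 = 144)
o*b(j(-5), 18) = 144*(sqrt(-4 - 5)/4) = 144*(sqrt(-9)/4) = 144*((3*I)/4) = 144*(3*I/4) = 108*I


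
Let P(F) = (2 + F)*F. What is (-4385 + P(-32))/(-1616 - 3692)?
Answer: 3425/5308 ≈ 0.64525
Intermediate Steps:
P(F) = F*(2 + F)
(-4385 + P(-32))/(-1616 - 3692) = (-4385 - 32*(2 - 32))/(-1616 - 3692) = (-4385 - 32*(-30))/(-5308) = (-4385 + 960)*(-1/5308) = -3425*(-1/5308) = 3425/5308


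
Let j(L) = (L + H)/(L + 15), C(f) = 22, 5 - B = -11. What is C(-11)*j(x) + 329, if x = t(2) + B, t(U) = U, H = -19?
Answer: 985/3 ≈ 328.33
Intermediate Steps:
B = 16 (B = 5 - 1*(-11) = 5 + 11 = 16)
x = 18 (x = 2 + 16 = 18)
j(L) = (-19 + L)/(15 + L) (j(L) = (L - 19)/(L + 15) = (-19 + L)/(15 + L))
C(-11)*j(x) + 329 = 22*((-19 + 18)/(15 + 18)) + 329 = 22*(-1/33) + 329 = -⅔ + 329 = 985/3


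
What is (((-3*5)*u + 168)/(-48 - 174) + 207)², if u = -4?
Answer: 58079641/1369 ≈ 42425.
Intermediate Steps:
(((-3*5)*u + 168)/(-48 - 174) + 207)² = ((-3*5*(-4) + 168)/(-48 - 174) + 207)² = ((-15*(-4) + 168)/(-222) + 207)² = ((60 + 168)*(-1/222) + 207)² = (228*(-1/222) + 207)² = (-38/37 + 207)² = (7621/37)² = 58079641/1369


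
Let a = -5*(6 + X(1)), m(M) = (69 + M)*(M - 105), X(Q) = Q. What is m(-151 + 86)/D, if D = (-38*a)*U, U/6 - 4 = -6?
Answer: 17/399 ≈ 0.042607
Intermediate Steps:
U = -12 (U = 24 + 6*(-6) = 24 - 36 = -12)
m(M) = (-105 + M)*(69 + M) (m(M) = (69 + M)*(-105 + M) = (-105 + M)*(69 + M))
a = -35 (a = -5*(6 + 1) = -5*7 = -35)
D = -15960 (D = -38*(-35)*(-12) = 1330*(-12) = -15960)
m(-151 + 86)/D = (-7245 + (-151 + 86)**2 - 36*(-151 + 86))/(-15960) = (-7245 + (-65)**2 - 36*(-65))*(-1/15960) = (-7245 + 4225 + 2340)*(-1/15960) = -680*(-1/15960) = 17/399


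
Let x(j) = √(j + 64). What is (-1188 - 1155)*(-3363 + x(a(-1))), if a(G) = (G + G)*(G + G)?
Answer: 7879509 - 4686*√17 ≈ 7.8602e+6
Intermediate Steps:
a(G) = 4*G² (a(G) = (2*G)*(2*G) = 4*G²)
x(j) = √(64 + j)
(-1188 - 1155)*(-3363 + x(a(-1))) = (-1188 - 1155)*(-3363 + √(64 + 4*(-1)²)) = -2343*(-3363 + √(64 + 4*1)) = -2343*(-3363 + √(64 + 4)) = -2343*(-3363 + √68) = -2343*(-3363 + 2*√17) = 7879509 - 4686*√17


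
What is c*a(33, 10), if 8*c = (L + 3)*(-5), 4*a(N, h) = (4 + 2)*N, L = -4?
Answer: 495/16 ≈ 30.938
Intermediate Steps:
a(N, h) = 3*N/2 (a(N, h) = ((4 + 2)*N)/4 = (6*N)/4 = 3*N/2)
c = 5/8 (c = ((-4 + 3)*(-5))/8 = (-1*(-5))/8 = (1/8)*5 = 5/8 ≈ 0.62500)
c*a(33, 10) = 5*((3/2)*33)/8 = (5/8)*(99/2) = 495/16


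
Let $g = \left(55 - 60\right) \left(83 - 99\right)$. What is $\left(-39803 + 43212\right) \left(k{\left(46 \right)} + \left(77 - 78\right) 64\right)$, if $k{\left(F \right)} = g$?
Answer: $54544$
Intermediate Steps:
$g = 80$ ($g = \left(-5\right) \left(-16\right) = 80$)
$k{\left(F \right)} = 80$
$\left(-39803 + 43212\right) \left(k{\left(46 \right)} + \left(77 - 78\right) 64\right) = \left(-39803 + 43212\right) \left(80 + \left(77 - 78\right) 64\right) = 3409 \left(80 - 64\right) = 3409 \cdot 16 = 54544$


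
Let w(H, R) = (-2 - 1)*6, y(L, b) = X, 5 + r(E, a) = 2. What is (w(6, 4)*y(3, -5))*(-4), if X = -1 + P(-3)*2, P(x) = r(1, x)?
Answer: -504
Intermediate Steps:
r(E, a) = -3 (r(E, a) = -5 + 2 = -3)
P(x) = -3
X = -7 (X = -1 - 3*2 = -1 - 6 = -7)
y(L, b) = -7
w(H, R) = -18 (w(H, R) = -3*6 = -18)
(w(6, 4)*y(3, -5))*(-4) = -18*(-7)*(-4) = 126*(-4) = -504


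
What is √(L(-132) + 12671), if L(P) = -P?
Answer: √12803 ≈ 113.15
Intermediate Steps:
√(L(-132) + 12671) = √(-1*(-132) + 12671) = √(132 + 12671) = √12803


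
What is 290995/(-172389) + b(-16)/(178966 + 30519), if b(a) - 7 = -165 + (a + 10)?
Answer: -60987359371/36112909665 ≈ -1.6888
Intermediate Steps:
b(a) = -148 + a (b(a) = 7 + (-165 + (a + 10)) = 7 + (-165 + (10 + a)) = 7 + (-155 + a) = -148 + a)
290995/(-172389) + b(-16)/(178966 + 30519) = 290995/(-172389) + (-148 - 16)/(178966 + 30519) = 290995*(-1/172389) - 164/209485 = -290995/172389 - 164*1/209485 = -290995/172389 - 164/209485 = -60987359371/36112909665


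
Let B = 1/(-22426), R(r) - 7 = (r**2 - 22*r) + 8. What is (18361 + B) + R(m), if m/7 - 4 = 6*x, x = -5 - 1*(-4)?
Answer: 423402879/22426 ≈ 18880.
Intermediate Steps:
x = -1 (x = -5 + 4 = -1)
m = -14 (m = 28 + 7*(6*(-1)) = 28 + 7*(-6) = 28 - 42 = -14)
R(r) = 15 + r**2 - 22*r (R(r) = 7 + ((r**2 - 22*r) + 8) = 7 + (8 + r**2 - 22*r) = 15 + r**2 - 22*r)
B = -1/22426 ≈ -4.4591e-5
(18361 + B) + R(m) = (18361 - 1/22426) + (15 + (-14)**2 - 22*(-14)) = 411763785/22426 + (15 + 196 + 308) = 411763785/22426 + 519 = 423402879/22426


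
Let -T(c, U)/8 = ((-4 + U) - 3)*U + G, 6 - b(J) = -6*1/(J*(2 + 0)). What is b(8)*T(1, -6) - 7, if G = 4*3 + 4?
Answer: -4801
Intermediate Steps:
b(J) = 6 + 3/J (b(J) = 6 - (-6)/(J*(2 + 0)) = 6 - (-6)/(J*2) = 6 - (-6)/(2*J) = 6 - (-6)*1/(2*J) = 6 - (-3)/J = 6 + 3/J)
G = 16 (G = 12 + 4 = 16)
T(c, U) = -128 - 8*U*(-7 + U) (T(c, U) = -8*(((-4 + U) - 3)*U + 16) = -8*((-7 + U)*U + 16) = -8*(U*(-7 + U) + 16) = -8*(16 + U*(-7 + U)) = -128 - 8*U*(-7 + U))
b(8)*T(1, -6) - 7 = (6 + 3/8)*(-128 - 8*(-6)² + 56*(-6)) - 7 = (6 + 3*(⅛))*(-128 - 8*36 - 336) - 7 = (6 + 3/8)*(-128 - 288 - 336) - 7 = (51/8)*(-752) - 7 = -4794 - 7 = -4801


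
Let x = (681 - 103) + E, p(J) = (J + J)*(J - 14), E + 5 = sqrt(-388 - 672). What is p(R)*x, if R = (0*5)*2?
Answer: 0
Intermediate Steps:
E = -5 + 2*I*sqrt(265) (E = -5 + sqrt(-388 - 672) = -5 + sqrt(-1060) = -5 + 2*I*sqrt(265) ≈ -5.0 + 32.558*I)
R = 0 (R = 0*2 = 0)
p(J) = 2*J*(-14 + J) (p(J) = (2*J)*(-14 + J) = 2*J*(-14 + J))
x = 573 + 2*I*sqrt(265) (x = (681 - 103) + (-5 + 2*I*sqrt(265)) = 578 + (-5 + 2*I*sqrt(265)) = 573 + 2*I*sqrt(265) ≈ 573.0 + 32.558*I)
p(R)*x = (2*0*(-14 + 0))*(573 + 2*I*sqrt(265)) = (2*0*(-14))*(573 + 2*I*sqrt(265)) = 0*(573 + 2*I*sqrt(265)) = 0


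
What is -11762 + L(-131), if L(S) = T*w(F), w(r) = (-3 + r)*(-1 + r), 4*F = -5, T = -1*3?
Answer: -188651/16 ≈ -11791.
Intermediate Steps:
T = -3
F = -5/4 (F = (¼)*(-5) = -5/4 ≈ -1.2500)
w(r) = (-1 + r)*(-3 + r)
L(S) = -459/16 (L(S) = -3*(3 + (-5/4)² - 4*(-5/4)) = -3*(3 + 25/16 + 5) = -3*153/16 = -459/16)
-11762 + L(-131) = -11762 - 459/16 = -188651/16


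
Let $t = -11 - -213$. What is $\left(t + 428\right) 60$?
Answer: $37800$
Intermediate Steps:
$t = 202$ ($t = -11 + 213 = 202$)
$\left(t + 428\right) 60 = \left(202 + 428\right) 60 = 630 \cdot 60 = 37800$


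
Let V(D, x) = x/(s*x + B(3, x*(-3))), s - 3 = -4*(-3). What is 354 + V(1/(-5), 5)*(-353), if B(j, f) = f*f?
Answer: 20887/60 ≈ 348.12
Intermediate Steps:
B(j, f) = f²
s = 15 (s = 3 - 4*(-3) = 3 + 12 = 15)
V(D, x) = x/(9*x² + 15*x) (V(D, x) = x/(15*x + (x*(-3))²) = x/(15*x + (-3*x)²) = x/(15*x + 9*x²) = x/(9*x² + 15*x))
354 + V(1/(-5), 5)*(-353) = 354 + (1/(3*(5 + 3*5)))*(-353) = 354 + (1/(3*(5 + 15)))*(-353) = 354 + ((⅓)/20)*(-353) = 354 + ((⅓)*(1/20))*(-353) = 354 + (1/60)*(-353) = 354 - 353/60 = 20887/60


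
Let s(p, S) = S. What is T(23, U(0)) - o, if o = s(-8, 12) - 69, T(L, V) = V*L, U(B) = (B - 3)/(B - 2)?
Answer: 183/2 ≈ 91.500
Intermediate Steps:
U(B) = (-3 + B)/(-2 + B)
T(L, V) = L*V
o = -57 (o = 12 - 69 = -57)
T(23, U(0)) - o = 23*((-3 + 0)/(-2 + 0)) - 1*(-57) = 23*(-3/(-2)) + 57 = 23*(-½*(-3)) + 57 = 23*(3/2) + 57 = 69/2 + 57 = 183/2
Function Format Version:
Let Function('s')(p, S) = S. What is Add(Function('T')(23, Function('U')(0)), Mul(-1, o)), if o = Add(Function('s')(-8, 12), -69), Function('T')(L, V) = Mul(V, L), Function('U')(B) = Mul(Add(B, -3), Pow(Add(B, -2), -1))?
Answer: Rational(183, 2) ≈ 91.500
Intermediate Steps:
Function('U')(B) = Mul(Pow(Add(-2, B), -1), Add(-3, B)) (Function('U')(B) = Mul(Add(-3, B), Pow(Add(-2, B), -1)) = Mul(Pow(Add(-2, B), -1), Add(-3, B)))
Function('T')(L, V) = Mul(L, V)
o = -57 (o = Add(12, -69) = -57)
Add(Function('T')(23, Function('U')(0)), Mul(-1, o)) = Add(Mul(23, Mul(Pow(Add(-2, 0), -1), Add(-3, 0))), Mul(-1, -57)) = Add(Mul(23, Mul(Pow(-2, -1), -3)), 57) = Add(Mul(23, Mul(Rational(-1, 2), -3)), 57) = Add(Mul(23, Rational(3, 2)), 57) = Add(Rational(69, 2), 57) = Rational(183, 2)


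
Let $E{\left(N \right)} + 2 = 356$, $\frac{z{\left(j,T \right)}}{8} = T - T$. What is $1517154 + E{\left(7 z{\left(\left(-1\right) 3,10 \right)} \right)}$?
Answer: $1517508$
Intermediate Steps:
$z{\left(j,T \right)} = 0$ ($z{\left(j,T \right)} = 8 \left(T - T\right) = 8 \cdot 0 = 0$)
$E{\left(N \right)} = 354$ ($E{\left(N \right)} = -2 + 356 = 354$)
$1517154 + E{\left(7 z{\left(\left(-1\right) 3,10 \right)} \right)} = 1517154 + 354 = 1517508$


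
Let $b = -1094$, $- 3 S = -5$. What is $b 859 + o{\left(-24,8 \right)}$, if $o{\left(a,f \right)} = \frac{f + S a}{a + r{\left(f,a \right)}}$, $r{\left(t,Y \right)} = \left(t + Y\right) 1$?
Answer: $- \frac{4698726}{5} \approx -9.3975 \cdot 10^{5}$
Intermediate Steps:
$S = \frac{5}{3}$ ($S = \left(- \frac{1}{3}\right) \left(-5\right) = \frac{5}{3} \approx 1.6667$)
$r{\left(t,Y \right)} = Y + t$ ($r{\left(t,Y \right)} = \left(Y + t\right) 1 = Y + t$)
$o{\left(a,f \right)} = \frac{f + \frac{5 a}{3}}{f + 2 a}$ ($o{\left(a,f \right)} = \frac{f + \frac{5 a}{3}}{a + \left(a + f\right)} = \frac{f + \frac{5 a}{3}}{f + 2 a}$)
$b 859 + o{\left(-24,8 \right)} = \left(-1094\right) 859 + \frac{8 + \frac{5}{3} \left(-24\right)}{8 + 2 \left(-24\right)} = -939746 + \frac{8 - 40}{8 - 48} = -939746 + \frac{1}{-40} \left(-32\right) = -939746 - - \frac{4}{5} = -939746 + \frac{4}{5} = - \frac{4698726}{5}$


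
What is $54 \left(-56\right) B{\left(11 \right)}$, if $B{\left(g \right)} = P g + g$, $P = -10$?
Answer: $299376$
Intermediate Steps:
$B{\left(g \right)} = - 9 g$ ($B{\left(g \right)} = - 10 g + g = - 9 g$)
$54 \left(-56\right) B{\left(11 \right)} = 54 \left(-56\right) \left(\left(-9\right) 11\right) = \left(-3024\right) \left(-99\right) = 299376$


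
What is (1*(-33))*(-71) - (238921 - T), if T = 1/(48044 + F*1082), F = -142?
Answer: -24982636801/105600 ≈ -2.3658e+5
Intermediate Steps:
T = -1/105600 (T = 1/(48044 - 142*1082) = 1/(48044 - 153644) = 1/(-105600) = -1/105600 ≈ -9.4697e-6)
(1*(-33))*(-71) - (238921 - T) = (1*(-33))*(-71) - (238921 - 1*(-1/105600)) = -33*(-71) - (238921 + 1/105600) = 2343 - 1*25230057601/105600 = 2343 - 25230057601/105600 = -24982636801/105600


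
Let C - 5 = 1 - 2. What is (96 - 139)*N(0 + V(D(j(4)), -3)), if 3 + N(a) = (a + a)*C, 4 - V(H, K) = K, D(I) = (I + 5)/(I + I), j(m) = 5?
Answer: -2279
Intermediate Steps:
D(I) = (5 + I)/(2*I) (D(I) = (5 + I)/((2*I)) = (5 + I)*(1/(2*I)) = (5 + I)/(2*I))
V(H, K) = 4 - K
C = 4 (C = 5 + (1 - 2) = 5 - 1 = 4)
N(a) = -3 + 8*a (N(a) = -3 + (a + a)*4 = -3 + (2*a)*4 = -3 + 8*a)
(96 - 139)*N(0 + V(D(j(4)), -3)) = (96 - 139)*(-3 + 8*(0 + (4 - 1*(-3)))) = -43*(-3 + 8*(0 + (4 + 3))) = -43*(-3 + 8*(0 + 7)) = -43*(-3 + 8*7) = -43*(-3 + 56) = -43*53 = -2279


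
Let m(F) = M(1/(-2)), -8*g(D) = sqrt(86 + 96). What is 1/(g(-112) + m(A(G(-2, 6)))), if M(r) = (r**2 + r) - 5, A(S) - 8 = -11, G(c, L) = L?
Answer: -24/113 + 4*sqrt(182)/791 ≈ -0.14417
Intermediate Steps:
A(S) = -3 (A(S) = 8 - 11 = -3)
M(r) = -5 + r + r**2 (M(r) = (r + r**2) - 5 = -5 + r + r**2)
g(D) = -sqrt(182)/8 (g(D) = -sqrt(86 + 96)/8 = -sqrt(182)/8)
m(F) = -21/4 (m(F) = -5 + 1/(-2) + (1/(-2))**2 = -5 - 1/2 + (-1/2)**2 = -5 - 1/2 + 1/4 = -21/4)
1/(g(-112) + m(A(G(-2, 6)))) = 1/(-sqrt(182)/8 - 21/4) = 1/(-21/4 - sqrt(182)/8)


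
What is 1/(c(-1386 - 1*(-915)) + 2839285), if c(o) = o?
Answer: 1/2838814 ≈ 3.5226e-7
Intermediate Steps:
1/(c(-1386 - 1*(-915)) + 2839285) = 1/((-1386 - 1*(-915)) + 2839285) = 1/((-1386 + 915) + 2839285) = 1/(-471 + 2839285) = 1/2838814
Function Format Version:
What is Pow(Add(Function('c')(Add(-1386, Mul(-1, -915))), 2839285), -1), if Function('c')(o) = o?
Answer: Rational(1, 2838814) ≈ 3.5226e-7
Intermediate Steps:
Pow(Add(Function('c')(Add(-1386, Mul(-1, -915))), 2839285), -1) = Pow(Add(Add(-1386, Mul(-1, -915)), 2839285), -1) = Pow(Add(Add(-1386, 915), 2839285), -1) = Pow(Add(-471, 2839285), -1) = Pow(2838814, -1) = Rational(1, 2838814)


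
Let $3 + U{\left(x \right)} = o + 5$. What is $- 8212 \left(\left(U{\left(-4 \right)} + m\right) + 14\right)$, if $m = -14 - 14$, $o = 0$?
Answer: $98544$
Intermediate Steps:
$U{\left(x \right)} = 2$ ($U{\left(x \right)} = -3 + \left(0 + 5\right) = -3 + 5 = 2$)
$m = -28$
$- 8212 \left(\left(U{\left(-4 \right)} + m\right) + 14\right) = - 8212 \left(\left(2 - 28\right) + 14\right) = - 8212 \left(-26 + 14\right) = \left(-8212\right) \left(-12\right) = 98544$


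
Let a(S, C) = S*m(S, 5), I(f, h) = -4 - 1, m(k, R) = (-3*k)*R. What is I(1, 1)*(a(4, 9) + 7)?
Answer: 1165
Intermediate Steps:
m(k, R) = -3*R*k
I(f, h) = -5
a(S, C) = -15*S² (a(S, C) = S*(-3*5*S) = S*(-15*S) = -15*S²)
I(1, 1)*(a(4, 9) + 7) = -5*(-15*4² + 7) = -5*(-15*16 + 7) = -5*(-240 + 7) = -5*(-233) = 1165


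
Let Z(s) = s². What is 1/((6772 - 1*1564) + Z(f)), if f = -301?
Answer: 1/95809 ≈ 1.0437e-5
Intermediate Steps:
1/((6772 - 1*1564) + Z(f)) = 1/((6772 - 1*1564) + (-301)²) = 1/((6772 - 1564) + 90601) = 1/(5208 + 90601) = 1/95809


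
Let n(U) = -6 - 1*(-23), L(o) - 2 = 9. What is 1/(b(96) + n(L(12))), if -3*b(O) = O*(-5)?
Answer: 1/177 ≈ 0.0056497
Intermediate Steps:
L(o) = 11 (L(o) = 2 + 9 = 11)
b(O) = 5*O/3 (b(O) = -O*(-5)/3 = -(-5)*O/3 = 5*O/3)
n(U) = 17 (n(U) = -6 + 23 = 17)
1/(b(96) + n(L(12))) = 1/((5/3)*96 + 17) = 1/(160 + 17) = 1/177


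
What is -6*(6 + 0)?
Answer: -36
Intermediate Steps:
-6*(6 + 0) = -6*6 = -36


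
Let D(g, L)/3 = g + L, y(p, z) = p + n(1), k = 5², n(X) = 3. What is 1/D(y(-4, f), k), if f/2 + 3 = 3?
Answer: 1/72 ≈ 0.013889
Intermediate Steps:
f = 0 (f = -6 + 2*3 = -6 + 6 = 0)
k = 25
y(p, z) = 3 + p (y(p, z) = p + 3 = 3 + p)
D(g, L) = 3*L + 3*g (D(g, L) = 3*(g + L) = 3*(L + g) = 3*L + 3*g)
1/D(y(-4, f), k) = 1/(3*25 + 3*(3 - 4)) = 1/(75 + 3*(-1)) = 1/(75 - 3) = 1/72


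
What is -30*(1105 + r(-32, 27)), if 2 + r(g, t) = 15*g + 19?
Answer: -19260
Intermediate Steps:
r(g, t) = 17 + 15*g (r(g, t) = -2 + (15*g + 19) = -2 + (19 + 15*g) = 17 + 15*g)
-30*(1105 + r(-32, 27)) = -30*(1105 + (17 + 15*(-32))) = -30*(1105 + (17 - 480)) = -30*(1105 - 463) = -30*642 = -19260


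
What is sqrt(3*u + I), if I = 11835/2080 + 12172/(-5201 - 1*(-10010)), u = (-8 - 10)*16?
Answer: I*sqrt(214061153926074)/500136 ≈ 29.254*I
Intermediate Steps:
u = -288 (u = -18*16 = -288)
I = 16446455/2000544 (I = 11835*(1/2080) + 12172/(-5201 + 10010) = 2367/416 + 12172/4809 = 16446455/2000544 ≈ 8.2210)
sqrt(3*u + I) = sqrt(3*(-288) + 16446455/2000544) = sqrt(-864 + 16446455/2000544) = sqrt(-1712023561/2000544) = I*sqrt(214061153926074)/500136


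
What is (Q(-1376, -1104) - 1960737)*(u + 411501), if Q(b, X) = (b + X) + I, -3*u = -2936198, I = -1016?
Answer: -8192228537333/3 ≈ -2.7307e+12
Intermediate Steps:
u = 2936198/3 (u = -1/3*(-2936198) = 2936198/3 ≈ 9.7873e+5)
Q(b, X) = -1016 + X + b (Q(b, X) = (b + X) - 1016 = (X + b) - 1016 = -1016 + X + b)
(Q(-1376, -1104) - 1960737)*(u + 411501) = ((-1016 - 1104 - 1376) - 1960737)*(2936198/3 + 411501) = (-3496 - 1960737)*(4170701/3) = -1964233*4170701/3 = -8192228537333/3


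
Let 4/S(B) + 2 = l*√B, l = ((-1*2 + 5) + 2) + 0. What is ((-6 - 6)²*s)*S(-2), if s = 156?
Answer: -3328 - 8320*I*√2 ≈ -3328.0 - 11766.0*I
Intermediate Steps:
l = 5 (l = ((-2 + 5) + 2) + 0 = (3 + 2) + 0 = 5 + 0 = 5)
S(B) = 4/(-2 + 5*√B)
((-6 - 6)²*s)*S(-2) = ((-6 - 6)²*156)*(4/(-2 + 5*√(-2))) = ((-12)²*156)*(4/(-2 + 5*(I*√2))) = (144*156)*(4/(-2 + 5*I*√2)) = 22464*(4/(-2 + 5*I*√2)) = 89856/(-2 + 5*I*√2)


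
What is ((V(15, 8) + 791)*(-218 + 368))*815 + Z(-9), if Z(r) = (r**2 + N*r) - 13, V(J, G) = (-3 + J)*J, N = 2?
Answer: 118704800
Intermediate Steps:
V(J, G) = J*(-3 + J)
Z(r) = -13 + r**2 + 2*r (Z(r) = (r**2 + 2*r) - 13 = -13 + r**2 + 2*r)
((V(15, 8) + 791)*(-218 + 368))*815 + Z(-9) = ((15*(-3 + 15) + 791)*(-218 + 368))*815 + (-13 + (-9)**2 + 2*(-9)) = ((15*12 + 791)*150)*815 + (-13 + 81 - 18) = ((180 + 791)*150)*815 + 50 = (971*150)*815 + 50 = 145650*815 + 50 = 118704750 + 50 = 118704800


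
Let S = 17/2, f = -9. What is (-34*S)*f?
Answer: 2601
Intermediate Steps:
S = 17/2 (S = 17*(1/2) = 17/2 ≈ 8.5000)
(-34*S)*f = -34*17/2*(-9) = -289*(-9) = 2601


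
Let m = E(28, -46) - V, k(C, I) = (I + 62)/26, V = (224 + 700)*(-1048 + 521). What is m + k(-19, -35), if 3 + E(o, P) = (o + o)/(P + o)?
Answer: 113944645/234 ≈ 4.8694e+5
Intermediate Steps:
V = -486948 (V = 924*(-527) = -486948)
E(o, P) = -3 + 2*o/(P + o) (E(o, P) = -3 + (o + o)/(P + o) = -3 + (2*o)/(P + o) = -3 + 2*o/(P + o))
k(C, I) = 31/13 + I/26 (k(C, I) = (62 + I)*(1/26) = 31/13 + I/26)
m = 4382477/9 (m = (-1*28 - 3*(-46))/(-46 + 28) - 1*(-486948) = (-28 + 138)/(-18) + 486948 = -1/18*110 + 486948 = -55/9 + 486948 = 4382477/9 ≈ 4.8694e+5)
m + k(-19, -35) = 4382477/9 + (31/13 + (1/26)*(-35)) = 4382477/9 + (31/13 - 35/26) = 4382477/9 + 27/26 = 113944645/234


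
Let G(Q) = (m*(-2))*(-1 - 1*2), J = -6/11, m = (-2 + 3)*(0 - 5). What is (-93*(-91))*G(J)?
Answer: -253890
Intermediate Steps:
m = -5 (m = 1*(-5) = -5)
J = -6/11 (J = -6*1/11 = -6/11 ≈ -0.54545)
G(Q) = -30 (G(Q) = (-5*(-2))*(-1 - 1*2) = 10*(-1 - 2) = 10*(-3) = -30)
(-93*(-91))*G(J) = -93*(-91)*(-30) = 8463*(-30) = -253890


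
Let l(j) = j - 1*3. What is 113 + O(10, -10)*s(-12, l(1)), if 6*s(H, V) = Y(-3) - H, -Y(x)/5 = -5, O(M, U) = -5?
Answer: 493/6 ≈ 82.167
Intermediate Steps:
l(j) = -3 + j (l(j) = j - 3 = -3 + j)
Y(x) = 25 (Y(x) = -5*(-5) = 25)
s(H, V) = 25/6 - H/6 (s(H, V) = (25 - H)/6 = 25/6 - H/6)
113 + O(10, -10)*s(-12, l(1)) = 113 - 5*(25/6 - 1/6*(-12)) = 113 - 5*(25/6 + 2) = 113 - 5*37/6 = 113 - 185/6 = 493/6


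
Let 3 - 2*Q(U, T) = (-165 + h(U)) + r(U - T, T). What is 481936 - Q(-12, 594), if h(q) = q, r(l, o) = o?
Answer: 482143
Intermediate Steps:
Q(U, T) = 84 - T/2 - U/2 (Q(U, T) = 3/2 - ((-165 + U) + T)/2 = 3/2 - (-165 + T + U)/2 = 3/2 + (165/2 - T/2 - U/2) = 84 - T/2 - U/2)
481936 - Q(-12, 594) = 481936 - (84 - ½*594 - ½*(-12)) = 481936 - (84 - 297 + 6) = 481936 - 1*(-207) = 481936 + 207 = 482143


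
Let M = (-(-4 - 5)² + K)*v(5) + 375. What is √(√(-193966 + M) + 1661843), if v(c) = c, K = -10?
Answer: √(1661843 + I*√194046) ≈ 1289.1 + 0.17*I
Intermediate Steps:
M = -80 (M = (-(-4 - 5)² - 10)*5 + 375 = (-1*(-9)² - 10)*5 + 375 = (-1*81 - 10)*5 + 375 = (-81 - 10)*5 + 375 = -91*5 + 375 = -455 + 375 = -80)
√(√(-193966 + M) + 1661843) = √(√(-193966 - 80) + 1661843) = √(√(-194046) + 1661843) = √(I*√194046 + 1661843) = √(1661843 + I*√194046)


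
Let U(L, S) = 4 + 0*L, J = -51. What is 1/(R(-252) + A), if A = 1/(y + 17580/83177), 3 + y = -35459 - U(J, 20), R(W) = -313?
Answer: -2949937902/923330646503 ≈ -0.0031949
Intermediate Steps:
U(L, S) = 4 (U(L, S) = 4 + 0 = 4)
y = -35466 (y = -3 + (-35459 - 1*4) = -3 + (-35459 - 4) = -3 - 35463 = -35466)
A = -83177/2949937902 (A = 1/(-35466 + 17580/83177) = 1/(-2949937902/83177) = -83177/2949937902 ≈ -2.8196e-5)
1/(R(-252) + A) = 1/(-313 - 83177/2949937902) = 1/(-923330646503/2949937902) = -2949937902/923330646503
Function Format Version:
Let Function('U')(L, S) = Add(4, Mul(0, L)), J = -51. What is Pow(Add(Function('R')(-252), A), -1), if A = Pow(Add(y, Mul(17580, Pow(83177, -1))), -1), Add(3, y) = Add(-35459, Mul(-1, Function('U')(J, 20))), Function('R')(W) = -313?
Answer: Rational(-2949937902, 923330646503) ≈ -0.0031949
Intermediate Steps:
Function('U')(L, S) = 4 (Function('U')(L, S) = Add(4, 0) = 4)
y = -35466 (y = Add(-3, Add(-35459, Mul(-1, 4))) = Add(-3, Add(-35459, -4)) = Add(-3, -35463) = -35466)
A = Rational(-83177, 2949937902) (A = Pow(Add(-35466, Mul(17580, Pow(83177, -1))), -1) = Pow(Add(-35466, Mul(17580, Rational(1, 83177))), -1) = Pow(Add(-35466, Rational(17580, 83177)), -1) = Pow(Rational(-2949937902, 83177), -1) = Rational(-83177, 2949937902) ≈ -2.8196e-5)
Pow(Add(Function('R')(-252), A), -1) = Pow(Add(-313, Rational(-83177, 2949937902)), -1) = Pow(Rational(-923330646503, 2949937902), -1) = Rational(-2949937902, 923330646503)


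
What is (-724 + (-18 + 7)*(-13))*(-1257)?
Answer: 730317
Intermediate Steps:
(-724 + (-18 + 7)*(-13))*(-1257) = (-724 - 11*(-13))*(-1257) = (-724 + 143)*(-1257) = -581*(-1257) = 730317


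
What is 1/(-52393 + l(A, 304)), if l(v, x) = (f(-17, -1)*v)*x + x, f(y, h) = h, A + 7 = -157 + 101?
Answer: -1/32937 ≈ -3.0361e-5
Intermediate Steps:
A = -63 (A = -7 + (-157 + 101) = -7 - 56 = -63)
l(v, x) = x - v*x (l(v, x) = (-v)*x + x = -v*x + x = x - v*x)
1/(-52393 + l(A, 304)) = 1/(-52393 + 304*(1 - 1*(-63))) = 1/(-52393 + 304*(1 + 63)) = 1/(-52393 + 304*64) = 1/(-52393 + 19456) = 1/(-32937) = -1/32937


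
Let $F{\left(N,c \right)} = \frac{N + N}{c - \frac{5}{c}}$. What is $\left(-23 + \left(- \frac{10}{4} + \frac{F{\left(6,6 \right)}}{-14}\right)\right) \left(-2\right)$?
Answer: $\frac{11139}{217} \approx 51.332$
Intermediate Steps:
$F{\left(N,c \right)} = \frac{2 N}{c - \frac{5}{c}}$
$\left(-23 + \left(- \frac{10}{4} + \frac{F{\left(6,6 \right)}}{-14}\right)\right) \left(-2\right) = \left(-23 - \left(\frac{5}{2} - \frac{2 \cdot 6 \cdot 6 \frac{1}{-5 + 6^{2}}}{-14}\right)\right) \left(-2\right) = \left(-23 - \left(\frac{5}{2} - 2 \cdot 6 \cdot 6 \frac{1}{-5 + 36} \left(- \frac{1}{14}\right)\right)\right) \left(-2\right) = \left(-23 - \left(\frac{5}{2} - 2 \cdot 6 \cdot 6 \cdot \frac{1}{31} \left(- \frac{1}{14}\right)\right)\right) \left(-2\right) = \left(-23 + \left(- \frac{5}{2} + \frac{72}{31} \left(- \frac{1}{14}\right)\right)\right) \left(-2\right) = \left(-23 - \frac{1157}{434}\right) \left(-2\right) = \left(- \frac{11139}{434}\right) \left(-2\right) = \frac{11139}{217}$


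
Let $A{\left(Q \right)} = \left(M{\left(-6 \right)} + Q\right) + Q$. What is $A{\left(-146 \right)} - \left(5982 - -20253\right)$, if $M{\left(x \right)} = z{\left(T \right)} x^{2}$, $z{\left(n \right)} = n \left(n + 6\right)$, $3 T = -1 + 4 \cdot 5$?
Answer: $-23715$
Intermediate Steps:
$T = \frac{19}{3}$ ($T = \frac{-1 + 4 \cdot 5}{3} = \frac{-1 + 20}{3} = \frac{1}{3} \cdot 19 = \frac{19}{3} \approx 6.3333$)
$z{\left(n \right)} = n \left(6 + n\right)$
$M{\left(x \right)} = \frac{703 x^{2}}{9}$ ($M{\left(x \right)} = \frac{19 \left(6 + \frac{19}{3}\right)}{3} x^{2} = \frac{19}{3} \cdot \frac{37}{3} x^{2} = \frac{703 x^{2}}{9}$)
$A{\left(Q \right)} = 2812 + 2 Q$ ($A{\left(Q \right)} = \left(\frac{703 \left(-6\right)^{2}}{9} + Q\right) + Q = \left(\frac{703}{9} \cdot 36 + Q\right) + Q = \left(2812 + Q\right) + Q = 2812 + 2 Q$)
$A{\left(-146 \right)} - \left(5982 - -20253\right) = \left(2812 + 2 \left(-146\right)\right) - \left(5982 - -20253\right) = \left(2812 - 292\right) - \left(5982 + 20253\right) = 2520 - 26235 = -23715$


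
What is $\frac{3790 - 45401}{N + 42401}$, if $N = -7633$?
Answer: $- \frac{41611}{34768} \approx -1.1968$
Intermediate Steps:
$\frac{3790 - 45401}{N + 42401} = \frac{3790 - 45401}{-7633 + 42401} = - \frac{41611}{34768}$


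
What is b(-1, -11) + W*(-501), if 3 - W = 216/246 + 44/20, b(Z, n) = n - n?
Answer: 8016/205 ≈ 39.102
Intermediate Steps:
b(Z, n) = 0
W = -16/205 (W = 3 - (216/246 + 44/20) = 3 - (216*(1/246) + 44*(1/20)) = 3 - (36/41 + 11/5) = 3 - 1*631/205 = 3 - 631/205 = -16/205 ≈ -0.078049)
b(-1, -11) + W*(-501) = 0 - 16/205*(-501) = 0 + 8016/205 = 8016/205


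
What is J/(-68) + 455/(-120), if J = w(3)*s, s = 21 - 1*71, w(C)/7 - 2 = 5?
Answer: 13153/408 ≈ 32.238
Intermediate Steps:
w(C) = 49 (w(C) = 14 + 7*5 = 14 + 35 = 49)
s = -50 (s = 21 - 71 = -50)
J = -2450 (J = 49*(-50) = -2450)
J/(-68) + 455/(-120) = -2450/(-68) + 455/(-120) = -2450*(-1/68) + 455*(-1/120) = 1225/34 - 91/24 = 13153/408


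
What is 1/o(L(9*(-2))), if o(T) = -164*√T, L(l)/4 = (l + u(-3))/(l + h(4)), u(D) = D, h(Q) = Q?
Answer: -√6/984 ≈ -0.0024893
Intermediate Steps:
L(l) = 4*(-3 + l)/(4 + l) (L(l) = 4*((l - 3)/(l + 4)) = 4*((-3 + l)/(4 + l)) = 4*(-3 + l)/(4 + l))
1/o(L(9*(-2))) = 1/(-164*2*√21*√(-1/(4 + 9*(-2)))) = 1/(-164*2*√21*√(-1/(4 - 18))) = 1/(-164*2*√21*√(-1/(-14))) = 1/(-164*√6) = -√6/984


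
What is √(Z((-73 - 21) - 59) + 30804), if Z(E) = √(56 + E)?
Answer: √(30804 + I*√97) ≈ 175.51 + 0.028*I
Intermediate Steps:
√(Z((-73 - 21) - 59) + 30804) = √(√(56 + ((-73 - 21) - 59)) + 30804) = √(√(56 + (-94 - 59)) + 30804) = √(√(56 - 153) + 30804) = √(√(-97) + 30804) = √(I*√97 + 30804) = √(30804 + I*√97)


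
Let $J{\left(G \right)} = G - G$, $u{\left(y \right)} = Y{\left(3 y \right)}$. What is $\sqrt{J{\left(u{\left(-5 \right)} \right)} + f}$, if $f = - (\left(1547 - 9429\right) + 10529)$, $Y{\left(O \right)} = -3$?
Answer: $i \sqrt{2647} \approx 51.449 i$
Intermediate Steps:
$u{\left(y \right)} = -3$
$J{\left(G \right)} = 0$
$f = -2647$ ($f = - (-7882 + 10529) = \left(-1\right) 2647 = -2647$)
$\sqrt{J{\left(u{\left(-5 \right)} \right)} + f} = \sqrt{0 - 2647} = \sqrt{-2647} = i \sqrt{2647}$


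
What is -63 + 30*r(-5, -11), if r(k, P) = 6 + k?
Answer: -33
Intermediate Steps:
-63 + 30*r(-5, -11) = -63 + 30*(6 - 5) = -63 + 30*1 = -63 + 30 = -33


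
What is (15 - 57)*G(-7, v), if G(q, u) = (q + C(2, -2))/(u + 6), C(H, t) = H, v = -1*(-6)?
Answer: 35/2 ≈ 17.500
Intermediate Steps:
v = 6
G(q, u) = (2 + q)/(6 + u) (G(q, u) = (q + 2)/(u + 6) = (2 + q)/(6 + u))
(15 - 57)*G(-7, v) = (15 - 57)*((2 - 7)/(6 + 6)) = -42*(-5)/12 = -7*(-5)/2 = -42*(-5/12) = 35/2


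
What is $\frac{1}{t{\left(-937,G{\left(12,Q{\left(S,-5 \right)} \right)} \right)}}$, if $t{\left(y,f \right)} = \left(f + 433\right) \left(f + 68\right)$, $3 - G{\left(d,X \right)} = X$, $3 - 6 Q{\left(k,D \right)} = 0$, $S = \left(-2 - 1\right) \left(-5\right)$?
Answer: $\frac{4}{122811} \approx 3.257 \cdot 10^{-5}$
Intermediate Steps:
$S = 15$ ($S = \left(-2 - 1\right) \left(-5\right) = \left(-3\right) \left(-5\right) = 15$)
$Q{\left(k,D \right)} = \frac{1}{2}$ ($Q{\left(k,D \right)} = \frac{1}{2} - 0 = \frac{1}{2} + 0 = \frac{1}{2}$)
$G{\left(d,X \right)} = 3 - X$
$t{\left(y,f \right)} = \left(68 + f\right) \left(433 + f\right)$ ($t{\left(y,f \right)} = \left(433 + f\right) \left(68 + f\right) = \left(68 + f\right) \left(433 + f\right)$)
$\frac{1}{t{\left(-937,G{\left(12,Q{\left(S,-5 \right)} \right)} \right)}} = \frac{1}{29444 + \left(3 - \frac{1}{2}\right)^{2} + 501 \left(3 - \frac{1}{2}\right)} = \frac{1}{29444 + \left(\frac{5}{2}\right)^{2} + 501 \cdot \frac{5}{2}} = \frac{1}{29444 + \frac{25}{4} + \frac{2505}{2}} = \frac{1}{\frac{122811}{4}} = \frac{4}{122811}$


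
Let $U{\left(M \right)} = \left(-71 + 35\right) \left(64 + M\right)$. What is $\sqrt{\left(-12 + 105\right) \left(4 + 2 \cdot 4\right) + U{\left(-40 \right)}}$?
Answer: $6 \sqrt{7} \approx 15.875$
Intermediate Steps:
$U{\left(M \right)} = -2304 - 36 M$ ($U{\left(M \right)} = - 36 \left(64 + M\right) = -2304 - 36 M$)
$\sqrt{\left(-12 + 105\right) \left(4 + 2 \cdot 4\right) + U{\left(-40 \right)}} = \sqrt{\left(-12 + 105\right) \left(4 + 2 \cdot 4\right) - 864} = \sqrt{93 \left(4 + 8\right) + \left(-2304 + 1440\right)} = \sqrt{93 \cdot 12 - 864} = \sqrt{1116 - 864} = \sqrt{252} = 6 \sqrt{7}$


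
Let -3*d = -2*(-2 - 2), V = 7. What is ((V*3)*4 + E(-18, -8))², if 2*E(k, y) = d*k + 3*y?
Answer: 9216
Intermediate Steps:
d = -8/3 (d = -(-2)*(-2 - 2)/3 = -(-2)*(-4)/3 = -⅓*8 = -8/3 ≈ -2.6667)
E(k, y) = -4*k/3 + 3*y/2 (E(k, y) = (-8*k/3 + 3*y)/2 = (3*y - 8*k/3)/2 = -4*k/3 + 3*y/2)
((V*3)*4 + E(-18, -8))² = ((7*3)*4 + (-4/3*(-18) + (3/2)*(-8)))² = (21*4 + (24 - 12))² = (84 + 12)² = 96² = 9216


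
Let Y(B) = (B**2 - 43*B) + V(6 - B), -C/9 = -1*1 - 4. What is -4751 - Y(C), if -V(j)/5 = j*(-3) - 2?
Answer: -4266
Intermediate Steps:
V(j) = 10 + 15*j (V(j) = -5*(j*(-3) - 2) = -5*(-3*j - 2) = -5*(-2 - 3*j) = 10 + 15*j)
C = 45 (C = -9*(-1*1 - 4) = -9*(-1 - 4) = -9*(-5) = 45)
Y(B) = 100 + B**2 - 58*B (Y(B) = (B**2 - 43*B) + (10 + 15*(6 - B)) = (B**2 - 43*B) + (10 + (90 - 15*B)) = (B**2 - 43*B) + (100 - 15*B) = 100 + B**2 - 58*B)
-4751 - Y(C) = -4751 - (100 + 45**2 - 58*45) = -4751 - (100 + 2025 - 2610) = -4751 - 1*(-485) = -4751 + 485 = -4266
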